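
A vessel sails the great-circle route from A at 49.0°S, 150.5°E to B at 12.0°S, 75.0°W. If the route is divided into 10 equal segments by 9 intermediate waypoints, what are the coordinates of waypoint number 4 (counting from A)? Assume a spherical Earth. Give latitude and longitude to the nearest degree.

≈ 59°S, 134°W

Convert each endpoint to a unit vector on the sphere (x = cos φ cos λ, y = cos φ sin λ, z = sin φ).
The central angle between the endpoints is δ = arccos(p₁·p₂) ≈ 1.868 rad (107.0°).
Interpolate at f = 4/10 with slerp weights a = sin((1−f)δ)/sin δ ≈ 0.942, b = sin(fδ)/sin δ ≈ 0.711.
p = a·p₁ + b·p₂ ≈ (-0.358, -0.367, -0.859); φ = arcsin(p_z) ≈ -59.15°, λ = atan2(p_y, p_x) ≈ -134.25°.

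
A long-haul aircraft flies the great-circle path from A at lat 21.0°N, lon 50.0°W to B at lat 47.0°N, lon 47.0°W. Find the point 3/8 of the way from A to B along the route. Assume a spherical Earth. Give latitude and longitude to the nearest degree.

Write both endpoints as unit vectors p₁, p₂ with components (cos φ cos λ, cos φ sin λ, sin φ).
The central angle between the endpoints is δ = arccos(p₁·p₂) ≈ 0.456 rad (26.1°).
Interpolate at f = 3/8 with slerp weights a = sin((1−f)δ)/sin δ ≈ 0.638, b = sin(fδ)/sin δ ≈ 0.386.
p = a·p₁ + b·p₂ ≈ (0.563, -0.649, 0.511); φ = arcsin(p_z) ≈ 30.76°, λ = atan2(p_y, p_x) ≈ -49.08°.

≈ lat 31°N, lon 49°W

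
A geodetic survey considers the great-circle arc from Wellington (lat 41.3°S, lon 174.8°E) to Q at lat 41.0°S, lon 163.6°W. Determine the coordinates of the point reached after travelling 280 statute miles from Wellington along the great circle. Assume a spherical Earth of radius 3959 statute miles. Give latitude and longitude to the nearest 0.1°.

Write both endpoints as unit vectors p₁, p₂ with components (cos φ cos λ, cos φ sin λ, sin φ).
The central angle between the endpoints is δ = arccos(p₁·p₂) ≈ 0.283 rad (16.2°). The total great-circle distance is δ·R ≈ 0.283 × 3959 ≈ 1121 mi, so the target fraction is f = 280/1121 ≈ 0.250.
Interpolate at f ≈ 0.250 with slerp weights a = sin((1−f)δ)/sin δ ≈ 0.755, b = sin(fδ)/sin δ ≈ 0.253.
p = a·p₁ + b·p₂ ≈ (-0.748, -0.003, -0.664); φ = arcsin(p_z) ≈ -41.61°, λ = atan2(p_y, p_x) ≈ -179.81°.

≈ lat 41.6°S, lon 179.8°W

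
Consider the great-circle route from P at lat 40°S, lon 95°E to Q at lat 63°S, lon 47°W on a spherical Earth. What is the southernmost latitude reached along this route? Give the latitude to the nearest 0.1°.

The great circle lies in the plane with unit normal n̂ = (p₁ × p₂)/|p₁ × p₂|.
Here n̂_z ≈ -0.224; the vertex latitude is φ_max = arccos|n̂_z| ≈ 77.0°.

≈ 77.0°S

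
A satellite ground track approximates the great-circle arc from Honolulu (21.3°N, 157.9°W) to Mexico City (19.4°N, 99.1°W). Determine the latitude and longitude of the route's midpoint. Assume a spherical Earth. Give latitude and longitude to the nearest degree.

≈ 23°N, 128°W

Write both endpoints as unit vectors p₁, p₂ with components (cos φ cos λ, cos φ sin λ, sin φ).
The central angle between the endpoints is δ = arccos(p₁·p₂) ≈ 0.957 rad (54.8°).
Interpolate at f = 1/2 with slerp weights a = sin((1−f)δ)/sin δ ≈ 0.563, b = sin(fδ)/sin δ ≈ 0.563.
p = a·p₁ + b·p₂ ≈ (-0.570, -0.722, 0.392); φ = arcsin(p_z) ≈ 23.06°, λ = atan2(p_y, p_x) ≈ -128.30°.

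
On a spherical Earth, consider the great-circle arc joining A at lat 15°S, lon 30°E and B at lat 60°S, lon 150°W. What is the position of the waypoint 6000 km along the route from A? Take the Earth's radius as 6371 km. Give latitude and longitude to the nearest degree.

≈ lat 69°S, lon 30°E

Write both endpoints as unit vectors p₁, p₂ with components (cos φ cos λ, cos φ sin λ, sin φ).
The central angle between the endpoints is δ = arccos(p₁·p₂) ≈ 1.833 rad (105.0°). The total great-circle distance is δ·R ≈ 1.833 × 6371 ≈ 11675 km, so the target fraction is f = 6000/11675 ≈ 0.514.
Interpolate at f ≈ 0.514 with slerp weights a = sin((1−f)δ)/sin δ ≈ 0.805, b = sin(fδ)/sin δ ≈ 0.837.
p = a·p₁ + b·p₂ ≈ (0.311, 0.180, -0.933); φ = arcsin(p_z) ≈ -68.96°, λ = atan2(p_y, p_x) ≈ 30.00°.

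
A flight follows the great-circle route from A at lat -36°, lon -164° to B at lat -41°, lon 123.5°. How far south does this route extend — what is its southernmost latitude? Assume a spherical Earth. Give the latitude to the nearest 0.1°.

The great circle lies in the plane with unit normal n̂ = (p₁ × p₂)/|p₁ × p₂|.
Here n̂_z ≈ -0.708; the vertex latitude is φ_max = arccos|n̂_z| ≈ 44.9°.

≈ -44.9°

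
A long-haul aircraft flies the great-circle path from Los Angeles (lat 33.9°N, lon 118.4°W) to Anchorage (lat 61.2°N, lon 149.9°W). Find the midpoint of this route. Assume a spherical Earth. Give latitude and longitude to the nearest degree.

Convert each endpoint to a unit vector on the sphere (x = cos φ cos λ, y = cos φ sin λ, z = sin φ).
The central angle between the endpoints is δ = arccos(p₁·p₂) ≈ 0.592 rad (33.9°).
Interpolate at f = 1/2 with slerp weights a = sin((1−f)δ)/sin δ ≈ 0.523, b = sin(fδ)/sin δ ≈ 0.523.
p = a·p₁ + b·p₂ ≈ (-0.424, -0.508, 0.750); φ = arcsin(p_z) ≈ 48.56°, λ = atan2(p_y, p_x) ≈ -129.87°.

≈ lat 49°N, lon 130°W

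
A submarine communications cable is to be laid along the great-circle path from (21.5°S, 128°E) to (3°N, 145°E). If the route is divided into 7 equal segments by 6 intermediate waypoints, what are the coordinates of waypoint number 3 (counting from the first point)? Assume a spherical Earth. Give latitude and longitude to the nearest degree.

≈ (11°S, 136°E)

Convert each endpoint to a unit vector on the sphere (x = cos φ cos λ, y = cos φ sin λ, z = sin φ).
The central angle between the endpoints is δ = arccos(p₁·p₂) ≈ 0.517 rad (29.6°).
Interpolate at f = 3/7 with slerp weights a = sin((1−f)δ)/sin δ ≈ 0.589, b = sin(fδ)/sin δ ≈ 0.445.
p = a·p₁ + b·p₂ ≈ (-0.701, 0.687, -0.193); φ = arcsin(p_z) ≈ -11.11°, λ = atan2(p_y, p_x) ≈ 135.60°.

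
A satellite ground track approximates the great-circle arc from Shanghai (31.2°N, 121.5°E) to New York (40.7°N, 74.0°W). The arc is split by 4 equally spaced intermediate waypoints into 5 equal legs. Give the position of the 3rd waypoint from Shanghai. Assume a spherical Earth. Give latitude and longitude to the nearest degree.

The haversine formula gives a central angle δ ≈ 1.862 rad (106.7°) between the endpoints.
Interpolate at f = 3/5 with slerp weights a = sin((1−f)δ)/sin δ ≈ 0.708, b = sin(fδ)/sin δ ≈ 0.938.
p = a·p₁ + b·p₂ ≈ (-0.120, -0.168, 0.978); φ = arcsin(p_z) ≈ 78.09°, λ = atan2(p_y, p_x) ≈ -125.61°.

≈ (78°N, 126°W)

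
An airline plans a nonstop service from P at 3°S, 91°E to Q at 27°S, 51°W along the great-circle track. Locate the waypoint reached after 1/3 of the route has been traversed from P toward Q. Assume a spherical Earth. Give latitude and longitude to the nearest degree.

≈ 30°S, 54°E

From cos δ = sin φ₁ sin φ₂ + cos φ₁ cos φ₂ cos Δλ, the central angle is δ ≈ 2.315 rad (132.6°).
Interpolate at f = 1/3 with slerp weights a = sin((1−f)δ)/sin δ ≈ 1.359, b = sin(fδ)/sin δ ≈ 0.948.
p = a·p₁ + b·p₂ ≈ (0.508, 0.700, -0.501); φ = arcsin(p_z) ≈ -30.10°, λ = atan2(p_y, p_x) ≈ 54.05°.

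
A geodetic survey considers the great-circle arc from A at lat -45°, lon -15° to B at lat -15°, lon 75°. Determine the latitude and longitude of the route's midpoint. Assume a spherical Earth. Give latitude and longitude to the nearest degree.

≈ lat -39°, lon 39°

From cos δ = sin φ₁ sin φ₂ + cos φ₁ cos φ₂ cos Δλ, the central angle is δ ≈ 1.387 rad (79.5°).
Interpolate at f = 1/2 with slerp weights a = sin((1−f)δ)/sin δ ≈ 0.650, b = sin(fδ)/sin δ ≈ 0.650.
p = a·p₁ + b·p₂ ≈ (0.607, 0.488, -0.628); φ = arcsin(p_z) ≈ -38.90°, λ = atan2(p_y, p_x) ≈ 38.79°.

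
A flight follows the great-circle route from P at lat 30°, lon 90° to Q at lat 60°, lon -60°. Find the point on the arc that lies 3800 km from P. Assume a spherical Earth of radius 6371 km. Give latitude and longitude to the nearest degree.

Convert each endpoint to a unit vector on the sphere (x = cos φ cos λ, y = cos φ sin λ, z = sin φ).
The central angle between the endpoints is δ = arccos(p₁·p₂) ≈ 1.513 rad (86.7°). The total great-circle distance is δ·R ≈ 1.513 × 6371 ≈ 9638 km, so the target fraction is f = 3800/9638 ≈ 0.394.
Interpolate at f ≈ 0.394 with slerp weights a = sin((1−f)δ)/sin δ ≈ 0.795, b = sin(fδ)/sin δ ≈ 0.563.
p = a·p₁ + b·p₂ ≈ (0.141, 0.445, 0.885); φ = arcsin(p_z) ≈ 62.21°, λ = atan2(p_y, p_x) ≈ 72.44°.

≈ lat 62°, lon 72°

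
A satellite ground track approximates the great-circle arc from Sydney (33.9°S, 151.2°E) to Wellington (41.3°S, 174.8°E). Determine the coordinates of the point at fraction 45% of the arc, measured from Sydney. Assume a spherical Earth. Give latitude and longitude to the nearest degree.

Write both endpoints as unit vectors p₁, p₂ with components (cos φ cos λ, cos φ sin λ, sin φ).
The central angle between the endpoints is δ = arccos(p₁·p₂) ≈ 0.350 rad (20.0°).
Interpolate at f = 0.45 with slerp weights a = sin((1−f)δ)/sin δ ≈ 0.558, b = sin(fδ)/sin δ ≈ 0.457.
p = a·p₁ + b·p₂ ≈ (-0.748, 0.254, -0.613); φ = arcsin(p_z) ≈ -37.81°, λ = atan2(p_y, p_x) ≈ 161.23°.

≈ (38°S, 161°E)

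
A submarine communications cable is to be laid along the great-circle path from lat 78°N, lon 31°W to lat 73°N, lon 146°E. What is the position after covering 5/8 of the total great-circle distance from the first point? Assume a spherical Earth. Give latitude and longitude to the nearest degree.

The haversine formula gives a central angle δ ≈ 0.506 rad (29.0°) between the endpoints.
Interpolate at f = 5/8 with slerp weights a = sin((1−f)δ)/sin δ ≈ 0.389, b = sin(fδ)/sin δ ≈ 0.642.
p = a·p₁ + b·p₂ ≈ (-0.086, 0.063, 0.994); φ = arcsin(p_z) ≈ 83.86°, λ = atan2(p_y, p_x) ≈ 143.73°.

≈ lat 84°N, lon 144°E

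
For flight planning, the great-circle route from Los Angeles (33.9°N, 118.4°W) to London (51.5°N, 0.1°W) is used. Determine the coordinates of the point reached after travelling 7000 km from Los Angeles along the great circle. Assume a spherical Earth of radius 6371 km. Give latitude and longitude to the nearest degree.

≈ 60°N, 24°W

The haversine formula gives a central angle δ ≈ 1.378 rad (79.0°) between the endpoints. The total great-circle distance is δ·R ≈ 1.378 × 6371 ≈ 8780 km, so the target fraction is f = 7000/8780 ≈ 0.797.
Interpolate at f ≈ 0.797 with slerp weights a = sin((1−f)δ)/sin δ ≈ 0.281, b = sin(fδ)/sin δ ≈ 0.907.
p = a·p₁ + b·p₂ ≈ (0.454, -0.206, 0.867); φ = arcsin(p_z) ≈ 60.09°, λ = atan2(p_y, p_x) ≈ -24.42°.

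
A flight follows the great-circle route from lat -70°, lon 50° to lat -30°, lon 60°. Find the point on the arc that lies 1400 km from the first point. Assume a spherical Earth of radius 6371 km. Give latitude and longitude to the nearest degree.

Convert each endpoint to a unit vector on the sphere (x = cos φ cos λ, y = cos φ sin λ, z = sin φ).
The central angle between the endpoints is δ = arccos(p₁·p₂) ≈ 0.705 rad (40.4°). The total great-circle distance is δ·R ≈ 0.705 × 6371 ≈ 4492 km, so the target fraction is f = 1400/4492 ≈ 0.312.
Interpolate at f ≈ 0.312 with slerp weights a = sin((1−f)δ)/sin δ ≈ 0.720, b = sin(fδ)/sin δ ≈ 0.336.
p = a·p₁ + b·p₂ ≈ (0.304, 0.441, -0.845); φ = arcsin(p_z) ≈ -57.63°, λ = atan2(p_y, p_x) ≈ 55.42°.

≈ lat -58°, lon 55°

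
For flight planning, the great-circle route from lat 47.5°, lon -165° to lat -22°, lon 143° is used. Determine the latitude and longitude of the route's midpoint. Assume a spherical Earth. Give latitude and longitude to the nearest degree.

Write both endpoints as unit vectors p₁, p₂ with components (cos φ cos λ, cos φ sin λ, sin φ).
The central angle between the endpoints is δ = arccos(p₁·p₂) ≈ 1.461 rad (83.7°).
Interpolate at f = 1/2 with slerp weights a = sin((1−f)δ)/sin δ ≈ 0.671, b = sin(fδ)/sin δ ≈ 0.671.
p = a·p₁ + b·p₂ ≈ (-0.935, 0.257, 0.243); φ = arcsin(p_z) ≈ 14.09°, λ = atan2(p_y, p_x) ≈ 164.62°.

≈ lat 14°, lon 165°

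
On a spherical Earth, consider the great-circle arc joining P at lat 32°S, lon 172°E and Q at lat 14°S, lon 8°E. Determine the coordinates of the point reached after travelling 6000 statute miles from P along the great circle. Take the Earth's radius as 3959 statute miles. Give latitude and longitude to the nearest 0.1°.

≈ lat 55.1°S, lon 30.6°E

Convert each endpoint to a unit vector on the sphere (x = cos φ cos λ, y = cos φ sin λ, z = sin φ).
The central angle between the endpoints is δ = arccos(p₁·p₂) ≈ 2.295 rad (131.5°). The total great-circle distance is δ·R ≈ 2.295 × 3959 ≈ 9087 mi, so the target fraction is f = 6000/9087 ≈ 0.660.
Interpolate at f ≈ 0.660 with slerp weights a = sin((1−f)δ)/sin δ ≈ 0.939, b = sin(fδ)/sin δ ≈ 1.333.
p = a·p₁ + b·p₂ ≈ (0.493, 0.291, -0.820); φ = arcsin(p_z) ≈ -55.10°, λ = atan2(p_y, p_x) ≈ 30.56°.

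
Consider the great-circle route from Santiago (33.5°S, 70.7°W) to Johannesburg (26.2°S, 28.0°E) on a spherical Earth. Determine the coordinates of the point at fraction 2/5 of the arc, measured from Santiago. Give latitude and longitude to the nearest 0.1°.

Write both endpoints as unit vectors p₁, p₂ with components (cos φ cos λ, cos φ sin λ, sin φ).
The central angle between the endpoints is δ = arccos(p₁·p₂) ≈ 1.440 rad (82.5°).
Interpolate at f = 2/5 with slerp weights a = sin((1−f)δ)/sin δ ≈ 0.767, b = sin(fδ)/sin δ ≈ 0.549.
p = a·p₁ + b·p₂ ≈ (0.647, -0.372, -0.666); φ = arcsin(p_z) ≈ -41.75°, λ = atan2(p_y, p_x) ≈ -29.93°.

≈ 41.7°S, 29.9°W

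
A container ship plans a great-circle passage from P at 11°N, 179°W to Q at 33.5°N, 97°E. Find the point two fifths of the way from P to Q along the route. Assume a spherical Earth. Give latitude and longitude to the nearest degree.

Write both endpoints as unit vectors p₁, p₂ with components (cos φ cos λ, cos φ sin λ, sin φ).
The central angle between the endpoints is δ = arccos(p₁·p₂) ≈ 1.379 rad (79.0°).
Interpolate at f = 2/5 with slerp weights a = sin((1−f)δ)/sin δ ≈ 0.750, b = sin(fδ)/sin δ ≈ 0.534.
p = a·p₁ + b·p₂ ≈ (-0.790, 0.429, 0.438); φ = arcsin(p_z) ≈ 25.96°, λ = atan2(p_y, p_x) ≈ 151.51°.

≈ 26°N, 152°E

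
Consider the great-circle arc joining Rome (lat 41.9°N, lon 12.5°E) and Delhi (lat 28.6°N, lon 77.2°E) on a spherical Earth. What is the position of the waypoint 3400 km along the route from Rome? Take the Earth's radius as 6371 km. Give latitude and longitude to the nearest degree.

≈ lat 39°N, lon 53°E

Convert each endpoint to a unit vector on the sphere (x = cos φ cos λ, y = cos φ sin λ, z = sin φ).
The central angle between the endpoints is δ = arccos(p₁·p₂) ≈ 0.929 rad (53.2°). The total great-circle distance is δ·R ≈ 0.929 × 6371 ≈ 5916 km, so the target fraction is f = 3400/5916 ≈ 0.575.
Interpolate at f ≈ 0.575 with slerp weights a = sin((1−f)δ)/sin δ ≈ 0.480, b = sin(fδ)/sin δ ≈ 0.635.
p = a·p₁ + b·p₂ ≈ (0.473, 0.621, 0.625); φ = arcsin(p_z) ≈ 38.68°, λ = atan2(p_y, p_x) ≈ 52.73°.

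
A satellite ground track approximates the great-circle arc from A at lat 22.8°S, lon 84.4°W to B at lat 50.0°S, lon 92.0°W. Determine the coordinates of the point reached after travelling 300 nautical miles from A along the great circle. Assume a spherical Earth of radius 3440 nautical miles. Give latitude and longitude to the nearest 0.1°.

≈ lat 27.7°S, lon 85.4°W

Convert each endpoint to a unit vector on the sphere (x = cos φ cos λ, y = cos φ sin λ, z = sin φ).
The central angle between the endpoints is δ = arccos(p₁·p₂) ≈ 0.486 rad (27.8°). The total great-circle distance is δ·R ≈ 0.486 × 3440 ≈ 1672 nmi, so the target fraction is f = 300/1672 ≈ 0.179.
Interpolate at f ≈ 0.179 with slerp weights a = sin((1−f)δ)/sin δ ≈ 0.831, b = sin(fδ)/sin δ ≈ 0.186.
p = a·p₁ + b·p₂ ≈ (0.071, -0.882, -0.465); φ = arcsin(p_z) ≈ -27.71°, λ = atan2(p_y, p_x) ≈ -85.43°.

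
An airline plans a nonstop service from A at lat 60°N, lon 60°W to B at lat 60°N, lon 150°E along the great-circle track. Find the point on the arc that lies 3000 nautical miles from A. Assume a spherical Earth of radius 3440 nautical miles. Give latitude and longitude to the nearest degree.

≈ lat 67°N, lon 156°E

Write both endpoints as unit vectors p₁, p₂ with components (cos φ cos λ, cos φ sin λ, sin φ).
The central angle between the endpoints is δ = arccos(p₁·p₂) ≈ 1.008 rad (57.8°). The total great-circle distance is δ·R ≈ 1.008 × 3440 ≈ 3468 nmi, so the target fraction is f = 3000/3468 ≈ 0.865.
Interpolate at f ≈ 0.865 with slerp weights a = sin((1−f)δ)/sin δ ≈ 0.160, b = sin(fδ)/sin δ ≈ 0.905.
p = a·p₁ + b·p₂ ≈ (-0.352, 0.157, 0.923); φ = arcsin(p_z) ≈ 67.34°, λ = atan2(p_y, p_x) ≈ 155.97°.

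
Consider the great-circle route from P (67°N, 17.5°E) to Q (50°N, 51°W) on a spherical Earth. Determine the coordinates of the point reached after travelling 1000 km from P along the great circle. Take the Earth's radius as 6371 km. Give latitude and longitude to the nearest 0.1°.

≈ (66.6°N, 5.4°W)

Write both endpoints as unit vectors p₁, p₂ with components (cos φ cos λ, cos φ sin λ, sin φ).
The central angle between the endpoints is δ = arccos(p₁·p₂) ≈ 0.648 rad (37.1°). The total great-circle distance is δ·R ≈ 0.648 × 6371 ≈ 4129 km, so the target fraction is f = 1000/4129 ≈ 0.242.
Interpolate at f ≈ 0.242 with slerp weights a = sin((1−f)δ)/sin δ ≈ 0.781, b = sin(fδ)/sin δ ≈ 0.259.
p = a·p₁ + b·p₂ ≈ (0.396, -0.038, 0.918); φ = arcsin(p_z) ≈ 66.57°, λ = atan2(p_y, p_x) ≈ -5.42°.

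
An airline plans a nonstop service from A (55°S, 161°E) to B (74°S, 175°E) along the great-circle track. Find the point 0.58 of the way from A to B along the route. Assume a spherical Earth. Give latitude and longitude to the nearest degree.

≈ (66°S, 167°E)

Convert each endpoint to a unit vector on the sphere (x = cos φ cos λ, y = cos φ sin λ, z = sin φ).
The central angle between the endpoints is δ = arccos(p₁·p₂) ≈ 0.346 rad (19.8°).
Interpolate at f = 0.58 with slerp weights a = sin((1−f)δ)/sin δ ≈ 0.427, b = sin(fδ)/sin δ ≈ 0.588.
p = a·p₁ + b·p₂ ≈ (-0.393, 0.094, -0.915); φ = arcsin(p_z) ≈ -66.17°, λ = atan2(p_y, p_x) ≈ 166.57°.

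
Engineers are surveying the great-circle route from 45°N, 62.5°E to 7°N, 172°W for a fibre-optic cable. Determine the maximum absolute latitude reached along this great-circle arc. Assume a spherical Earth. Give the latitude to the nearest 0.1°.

The great circle lies in the plane with unit normal n̂ = (p₁ × p₂)/|p₁ × p₂|.
Here n̂_z ≈ +0.603; the vertex latitude is φ_max = arccos|n̂_z| ≈ 52.9°.
Check via Clairaut: cos φ_max = |cos φ₁| · sin C = cos(45.0°)·sin(58.6°) ≈ 0.603, again giving ≈ 52.9°.

≈ 52.9°N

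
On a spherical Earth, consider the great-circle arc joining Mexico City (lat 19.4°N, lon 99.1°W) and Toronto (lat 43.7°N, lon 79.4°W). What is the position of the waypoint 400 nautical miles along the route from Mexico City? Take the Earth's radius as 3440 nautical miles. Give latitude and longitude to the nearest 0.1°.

≈ lat 25.1°N, lon 95.4°W

Write both endpoints as unit vectors p₁, p₂ with components (cos φ cos λ, cos φ sin λ, sin φ).
The central angle between the endpoints is δ = arccos(p₁·p₂) ≈ 0.513 rad (29.4°). The total great-circle distance is δ·R ≈ 0.513 × 3440 ≈ 1763 nmi, so the target fraction is f = 400/1763 ≈ 0.227.
Interpolate at f ≈ 0.227 with slerp weights a = sin((1−f)δ)/sin δ ≈ 0.787, b = sin(fδ)/sin δ ≈ 0.237.
p = a·p₁ + b·p₂ ≈ (-0.086, -0.901, 0.425); φ = arcsin(p_z) ≈ 25.14°, λ = atan2(p_y, p_x) ≈ -95.45°.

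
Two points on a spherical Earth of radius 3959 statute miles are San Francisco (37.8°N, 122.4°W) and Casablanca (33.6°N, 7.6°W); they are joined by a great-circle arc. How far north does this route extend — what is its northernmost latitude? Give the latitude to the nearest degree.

The great circle lies in the plane with unit normal n̂ = (p₁ × p₂)/|p₁ × p₂|.
Here n̂_z ≈ +0.599; the vertex latitude is φ_max = arccos|n̂_z| ≈ 53.2°.

≈ 53°N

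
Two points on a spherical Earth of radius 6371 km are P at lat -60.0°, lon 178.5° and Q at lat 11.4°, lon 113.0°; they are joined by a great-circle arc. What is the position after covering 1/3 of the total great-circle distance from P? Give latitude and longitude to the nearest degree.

≈ lat -40°, lon 144°

The haversine formula gives a central angle δ ≈ 1.539 rad (88.2°) between the endpoints.
Interpolate at f = 1/3 with slerp weights a = sin((1−f)δ)/sin δ ≈ 0.856, b = sin(fδ)/sin δ ≈ 0.491.
p = a·p₁ + b·p₂ ≈ (-0.616, 0.454, -0.644); φ = arcsin(p_z) ≈ -40.08°, λ = atan2(p_y, p_x) ≈ 143.58°.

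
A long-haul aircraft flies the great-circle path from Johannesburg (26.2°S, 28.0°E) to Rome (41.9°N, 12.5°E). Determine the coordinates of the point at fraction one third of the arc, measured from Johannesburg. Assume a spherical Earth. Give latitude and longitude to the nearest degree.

Convert each endpoint to a unit vector on the sphere (x = cos φ cos λ, y = cos φ sin λ, z = sin φ).
The central angle between the endpoints is δ = arccos(p₁·p₂) ≈ 1.215 rad (69.6°).
Interpolate at f = 1/3 with slerp weights a = sin((1−f)δ)/sin δ ≈ 0.773, b = sin(fδ)/sin δ ≈ 0.420.
p = a·p₁ + b·p₂ ≈ (0.917, 0.393, -0.060); φ = arcsin(p_z) ≈ -3.46°, λ = atan2(p_y, p_x) ≈ 23.20°.

≈ 3°S, 23°E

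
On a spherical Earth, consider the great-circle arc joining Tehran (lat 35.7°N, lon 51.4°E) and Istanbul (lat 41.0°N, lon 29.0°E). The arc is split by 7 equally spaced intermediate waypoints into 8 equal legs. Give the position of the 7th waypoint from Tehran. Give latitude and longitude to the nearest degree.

Write both endpoints as unit vectors p₁, p₂ with components (cos φ cos λ, cos φ sin λ, sin φ).
The central angle between the endpoints is δ = arccos(p₁·p₂) ≈ 0.319 rad (18.3°).
Interpolate at f = 7/8 with slerp weights a = sin((1−f)δ)/sin δ ≈ 0.127, b = sin(fδ)/sin δ ≈ 0.879.
p = a·p₁ + b·p₂ ≈ (0.644, 0.402, 0.651); φ = arcsin(p_z) ≈ 40.58°, λ = atan2(p_y, p_x) ≈ 31.97°.

≈ lat 41°N, lon 32°E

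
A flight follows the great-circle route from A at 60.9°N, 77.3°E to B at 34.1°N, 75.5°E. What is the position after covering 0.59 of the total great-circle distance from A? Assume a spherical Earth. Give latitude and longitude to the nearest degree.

From cos δ = sin φ₁ sin φ₂ + cos φ₁ cos φ₂ cos Δλ, the central angle is δ ≈ 0.468 rad (26.8°).
Interpolate at f = 0.59 with slerp weights a = sin((1−f)δ)/sin δ ≈ 0.423, b = sin(fδ)/sin δ ≈ 0.604.
p = a·p₁ + b·p₂ ≈ (0.171, 0.685, 0.708); φ = arcsin(p_z) ≈ 45.09°, λ = atan2(p_y, p_x) ≈ 76.02°.

≈ 45°N, 76°E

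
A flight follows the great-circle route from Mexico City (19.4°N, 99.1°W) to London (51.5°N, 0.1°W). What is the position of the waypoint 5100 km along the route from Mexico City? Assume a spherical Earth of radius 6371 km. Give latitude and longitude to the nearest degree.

≈ 50°N, 56°W

Convert each endpoint to a unit vector on the sphere (x = cos φ cos λ, y = cos φ sin λ, z = sin φ).
The central angle between the endpoints is δ = arccos(p₁·p₂) ≈ 1.402 rad (80.3°). The total great-circle distance is δ·R ≈ 1.402 × 6371 ≈ 8931 km, so the target fraction is f = 5100/8931 ≈ 0.571.
Interpolate at f ≈ 0.571 with slerp weights a = sin((1−f)δ)/sin δ ≈ 0.574, b = sin(fδ)/sin δ ≈ 0.728.
p = a·p₁ + b·p₂ ≈ (0.368, -0.535, 0.760); φ = arcsin(p_z) ≈ 49.50°, λ = atan2(p_y, p_x) ≈ -55.52°.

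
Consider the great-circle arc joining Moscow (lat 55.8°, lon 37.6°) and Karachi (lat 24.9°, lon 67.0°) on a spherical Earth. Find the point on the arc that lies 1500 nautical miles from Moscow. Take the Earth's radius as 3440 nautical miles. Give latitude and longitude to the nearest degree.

≈ lat 36°, lon 60°

Write both endpoints as unit vectors p₁, p₂ with components (cos φ cos λ, cos φ sin λ, sin φ).
The central angle between the endpoints is δ = arccos(p₁·p₂) ≈ 0.656 rad (37.6°). The total great-circle distance is δ·R ≈ 0.656 × 3440 ≈ 2257 nmi, so the target fraction is f = 1500/2257 ≈ 0.665.
Interpolate at f ≈ 0.665 with slerp weights a = sin((1−f)δ)/sin δ ≈ 0.358, b = sin(fδ)/sin δ ≈ 0.692.
p = a·p₁ + b·p₂ ≈ (0.405, 0.701, 0.587); φ = arcsin(p_z) ≈ 35.97°, λ = atan2(p_y, p_x) ≈ 59.99°.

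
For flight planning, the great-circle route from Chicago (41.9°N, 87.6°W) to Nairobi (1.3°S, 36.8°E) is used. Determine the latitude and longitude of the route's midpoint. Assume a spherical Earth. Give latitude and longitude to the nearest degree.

Convert each endpoint to a unit vector on the sphere (x = cos φ cos λ, y = cos φ sin λ, z = sin φ).
The central angle between the endpoints is δ = arccos(p₁·p₂) ≈ 2.021 rad (115.8°).
Interpolate at f = 1/2 with slerp weights a = sin((1−f)δ)/sin δ ≈ 0.941, b = sin(fδ)/sin δ ≈ 0.941.
p = a·p₁ + b·p₂ ≈ (0.783, -0.136, 0.607); φ = arcsin(p_z) ≈ 37.39°, λ = atan2(p_y, p_x) ≈ -9.88°.

≈ 37°N, 10°W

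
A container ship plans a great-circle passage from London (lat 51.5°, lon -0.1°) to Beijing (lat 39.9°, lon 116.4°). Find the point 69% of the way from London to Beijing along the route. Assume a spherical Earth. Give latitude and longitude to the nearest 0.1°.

Write both endpoints as unit vectors p₁, p₂ with components (cos φ cos λ, cos φ sin λ, sin φ).
The central angle between the endpoints is δ = arccos(p₁·p₂) ≈ 1.278 rad (73.2°).
Interpolate at f = 0.69 with slerp weights a = sin((1−f)δ)/sin δ ≈ 0.403, b = sin(fδ)/sin δ ≈ 0.806.
p = a·p₁ + b·p₂ ≈ (-0.024, 0.554, 0.832); φ = arcsin(p_z) ≈ 56.36°, λ = atan2(p_y, p_x) ≈ 92.49°.

≈ lat 56.4°, lon 92.5°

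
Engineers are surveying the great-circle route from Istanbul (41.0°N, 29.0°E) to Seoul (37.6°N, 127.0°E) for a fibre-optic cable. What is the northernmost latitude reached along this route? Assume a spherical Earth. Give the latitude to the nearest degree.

≈ 51°N

The great circle lies in the plane with unit normal n̂ = (p₁ × p₂)/|p₁ × p₂|.
Here n̂_z ≈ +0.624; the vertex latitude is φ_max = arccos|n̂_z| ≈ 51.4°.
Check via Clairaut: cos φ_max = |cos φ₁| · sin C = cos(41.0°)·sin(55.8°) ≈ 0.624, again giving ≈ 51.4°.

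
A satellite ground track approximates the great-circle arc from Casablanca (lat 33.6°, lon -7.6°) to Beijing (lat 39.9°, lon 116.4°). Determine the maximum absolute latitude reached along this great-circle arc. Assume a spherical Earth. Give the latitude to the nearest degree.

The great circle lies in the plane with unit normal n̂ = (p₁ × p₂)/|p₁ × p₂|.
Here n̂_z ≈ +0.530; the vertex latitude is φ_max = arccos|n̂_z| ≈ 58.0°.
Check via Clairaut: cos φ_max = |cos φ₁| · sin C = cos(33.6°)·sin(39.5°) ≈ 0.530, again giving ≈ 58.0°.

≈ 58°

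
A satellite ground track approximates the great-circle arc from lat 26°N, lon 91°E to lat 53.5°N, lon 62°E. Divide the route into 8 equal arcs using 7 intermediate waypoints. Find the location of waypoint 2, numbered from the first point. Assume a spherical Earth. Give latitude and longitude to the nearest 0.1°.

≈ lat 33.4°N, lon 85.7°E

The haversine formula gives a central angle δ ≈ 0.609 rad (34.9°) between the endpoints.
Interpolate at f = 2/8 with slerp weights a = sin((1−f)δ)/sin δ ≈ 0.771, b = sin(fδ)/sin δ ≈ 0.265.
p = a·p₁ + b·p₂ ≈ (0.062, 0.832, 0.551); φ = arcsin(p_z) ≈ 33.44°, λ = atan2(p_y, p_x) ≈ 85.74°.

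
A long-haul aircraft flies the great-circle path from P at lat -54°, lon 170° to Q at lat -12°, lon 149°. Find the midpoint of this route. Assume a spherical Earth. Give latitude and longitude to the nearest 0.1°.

≈ lat -33.4°, lon 156.9°

Write both endpoints as unit vectors p₁, p₂ with components (cos φ cos λ, cos φ sin λ, sin φ).
The central angle between the endpoints is δ = arccos(p₁·p₂) ≈ 0.788 rad (45.2°).
Interpolate at f = 1/2 with slerp weights a = sin((1−f)δ)/sin δ ≈ 0.542, b = sin(fδ)/sin δ ≈ 0.542.
p = a·p₁ + b·p₂ ≈ (-0.768, 0.328, -0.551); φ = arcsin(p_z) ≈ -33.42°, λ = atan2(p_y, p_x) ≈ 156.85°.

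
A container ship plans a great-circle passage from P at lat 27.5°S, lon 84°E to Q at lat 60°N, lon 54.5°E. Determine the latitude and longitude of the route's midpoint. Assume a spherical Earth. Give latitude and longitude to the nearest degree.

The haversine formula gives a central angle δ ≈ 1.585 rad (90.8°) between the endpoints.
Interpolate at f = 1/2 with slerp weights a = sin((1−f)δ)/sin δ ≈ 0.712, b = sin(fδ)/sin δ ≈ 0.712.
p = a·p₁ + b·p₂ ≈ (0.273, 0.918, 0.288); φ = arcsin(p_z) ≈ 16.73°, λ = atan2(p_y, p_x) ≈ 73.45°.

≈ lat 17°N, lon 73°E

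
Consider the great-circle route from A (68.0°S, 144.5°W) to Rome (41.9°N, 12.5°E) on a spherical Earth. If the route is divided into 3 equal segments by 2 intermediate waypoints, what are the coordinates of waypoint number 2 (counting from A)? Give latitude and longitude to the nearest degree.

≈ (7°S, 1°W)

Write both endpoints as unit vectors p₁, p₂ with components (cos φ cos λ, cos φ sin λ, sin φ).
The central angle between the endpoints is δ = arccos(p₁·p₂) ≈ 2.638 rad (151.1°).
Interpolate at f = 2/3 with slerp weights a = sin((1−f)δ)/sin δ ≈ 1.596, b = sin(fδ)/sin δ ≈ 2.036.
p = a·p₁ + b·p₂ ≈ (0.993, -0.019, -0.120); φ = arcsin(p_z) ≈ -6.92°, λ = atan2(p_y, p_x) ≈ -1.11°.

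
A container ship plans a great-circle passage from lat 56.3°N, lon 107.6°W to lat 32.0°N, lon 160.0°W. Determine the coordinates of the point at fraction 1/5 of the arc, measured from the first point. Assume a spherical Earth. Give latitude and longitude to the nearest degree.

From cos δ = sin φ₁ sin φ₂ + cos φ₁ cos φ₂ cos Δλ, the central angle is δ ≈ 0.755 rad (43.3°).
Interpolate at f = 1/5 with slerp weights a = sin((1−f)δ)/sin δ ≈ 0.829, b = sin(fδ)/sin δ ≈ 0.220.
p = a·p₁ + b·p₂ ≈ (-0.314, -0.502, 0.806); φ = arcsin(p_z) ≈ 53.69°, λ = atan2(p_y, p_x) ≈ -122.03°.

≈ lat 54°N, lon 122°W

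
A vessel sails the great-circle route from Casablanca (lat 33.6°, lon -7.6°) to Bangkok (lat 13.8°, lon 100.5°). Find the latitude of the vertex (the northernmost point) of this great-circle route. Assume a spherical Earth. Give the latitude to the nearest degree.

≈ 39°

The great circle lies in the plane with unit normal n̂ = (p₁ × p₂)/|p₁ × p₂|.
Here n̂_z ≈ +0.774; the vertex latitude is φ_max = arccos|n̂_z| ≈ 39.3°.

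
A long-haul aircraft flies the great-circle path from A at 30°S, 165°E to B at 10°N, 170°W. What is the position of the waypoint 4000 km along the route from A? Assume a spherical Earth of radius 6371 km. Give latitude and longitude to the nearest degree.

Write both endpoints as unit vectors p₁, p₂ with components (cos φ cos λ, cos φ sin λ, sin φ).
The central angle between the endpoints is δ = arccos(p₁·p₂) ≈ 0.815 rad (46.7°). The total great-circle distance is δ·R ≈ 0.815 × 6371 ≈ 5190 km, so the target fraction is f = 4000/5190 ≈ 0.771.
Interpolate at f ≈ 0.771 with slerp weights a = sin((1−f)δ)/sin δ ≈ 0.255, b = sin(fδ)/sin δ ≈ 0.807.
p = a·p₁ + b·p₂ ≈ (-0.997, -0.081, 0.013); φ = arcsin(p_z) ≈ 0.72°, λ = atan2(p_y, p_x) ≈ -175.36°.

≈ 1°N, 175°W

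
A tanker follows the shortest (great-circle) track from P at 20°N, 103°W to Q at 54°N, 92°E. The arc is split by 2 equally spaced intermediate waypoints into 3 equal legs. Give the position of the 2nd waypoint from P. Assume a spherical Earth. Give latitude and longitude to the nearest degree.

≈ 81°N, 169°E

The haversine formula gives a central angle δ ≈ 1.831 rad (104.9°) between the endpoints.
Interpolate at f = 2/3 with slerp weights a = sin((1−f)δ)/sin δ ≈ 0.593, b = sin(fδ)/sin δ ≈ 0.972.
p = a·p₁ + b·p₂ ≈ (-0.145, 0.028, 0.989); φ = arcsin(p_z) ≈ 81.49°, λ = atan2(p_y, p_x) ≈ 169.09°.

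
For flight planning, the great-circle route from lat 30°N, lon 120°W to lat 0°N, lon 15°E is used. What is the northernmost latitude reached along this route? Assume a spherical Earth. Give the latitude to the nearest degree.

The great circle lies in the plane with unit normal n̂ = (p₁ × p₂)/|p₁ × p₂|.
Here n̂_z ≈ +0.775; the vertex latitude is φ_max = arccos|n̂_z| ≈ 39.2°.
Check via Clairaut: cos φ_max = |cos φ₁| · sin C = cos(30.0°)·sin(63.4°) ≈ 0.775, again giving ≈ 39.2°.

≈ 39°N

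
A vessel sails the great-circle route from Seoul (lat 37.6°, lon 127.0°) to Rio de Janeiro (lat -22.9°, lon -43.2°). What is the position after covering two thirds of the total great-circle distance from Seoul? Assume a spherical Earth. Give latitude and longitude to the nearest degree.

Write both endpoints as unit vectors p₁, p₂ with components (cos φ cos λ, cos φ sin λ, sin φ).
The central angle between the endpoints is δ = arccos(p₁·p₂) ≈ 2.846 rad (163.1°).
Interpolate at f = 2/3 with slerp weights a = sin((1−f)δ)/sin δ ≈ 2.789, b = sin(fδ)/sin δ ≈ 3.251.
p = a·p₁ + b·p₂ ≈ (0.853, -0.285, 0.437); φ = arcsin(p_z) ≈ 25.90°, λ = atan2(p_y, p_x) ≈ -18.48°.

≈ lat 26°, lon -18°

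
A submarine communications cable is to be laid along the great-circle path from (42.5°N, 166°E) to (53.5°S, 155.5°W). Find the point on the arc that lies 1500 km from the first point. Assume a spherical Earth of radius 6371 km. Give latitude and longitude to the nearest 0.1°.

Convert each endpoint to a unit vector on the sphere (x = cos φ cos λ, y = cos φ sin λ, z = sin φ).
The central angle between the endpoints is δ = arccos(p₁·p₂) ≈ 1.772 rad (101.5°). The total great-circle distance is δ·R ≈ 1.772 × 6371 ≈ 11290 km, so the target fraction is f = 1500/11290 ≈ 0.133.
Interpolate at f ≈ 0.133 with slerp weights a = sin((1−f)δ)/sin δ ≈ 1.020, b = sin(fδ)/sin δ ≈ 0.238.
p = a·p₁ + b·p₂ ≈ (-0.859, 0.123, 0.498); φ = arcsin(p_z) ≈ 29.85°, λ = atan2(p_y, p_x) ≈ 171.83°.

≈ (29.8°N, 171.8°E)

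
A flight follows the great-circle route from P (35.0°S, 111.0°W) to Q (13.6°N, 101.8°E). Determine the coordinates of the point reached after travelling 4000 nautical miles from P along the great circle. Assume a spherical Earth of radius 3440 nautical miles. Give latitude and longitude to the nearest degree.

The haversine formula gives a central angle δ ≈ 2.505 rad (143.5°) between the endpoints. The total great-circle distance is δ·R ≈ 2.505 × 3440 ≈ 8617 nmi, so the target fraction is f = 4000/8617 ≈ 0.464.
Interpolate at f ≈ 0.464 with slerp weights a = sin((1−f)δ)/sin δ ≈ 1.638, b = sin(fδ)/sin δ ≈ 1.544.
p = a·p₁ + b·p₂ ≈ (-0.788, 0.216, -0.577); φ = arcsin(p_z) ≈ -35.22°, λ = atan2(p_y, p_x) ≈ 164.66°.

≈ (35°S, 165°E)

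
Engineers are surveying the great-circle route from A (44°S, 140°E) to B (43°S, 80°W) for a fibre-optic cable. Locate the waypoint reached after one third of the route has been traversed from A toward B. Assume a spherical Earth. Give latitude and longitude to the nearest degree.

≈ (66°S, 174°E)

The haversine formula gives a central angle δ ≈ 1.500 rad (85.9°) between the endpoints.
Interpolate at f = 1/3 with slerp weights a = sin((1−f)δ)/sin δ ≈ 0.844, b = sin(fδ)/sin δ ≈ 0.481.
p = a·p₁ + b·p₂ ≈ (-0.404, 0.044, -0.914); φ = arcsin(p_z) ≈ -66.03°, λ = atan2(p_y, p_x) ≈ 173.80°.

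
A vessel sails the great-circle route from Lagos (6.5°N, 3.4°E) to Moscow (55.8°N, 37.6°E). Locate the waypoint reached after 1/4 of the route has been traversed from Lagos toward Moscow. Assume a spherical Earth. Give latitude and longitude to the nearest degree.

Convert each endpoint to a unit vector on the sphere (x = cos φ cos λ, y = cos φ sin λ, z = sin φ).
The central angle between the endpoints is δ = arccos(p₁·p₂) ≈ 0.982 rad (56.3°).
Interpolate at f = 1/4 with slerp weights a = sin((1−f)δ)/sin δ ≈ 0.808, b = sin(fδ)/sin δ ≈ 0.292.
p = a·p₁ + b·p₂ ≈ (0.931, 0.148, 0.333); φ = arcsin(p_z) ≈ 19.46°, λ = atan2(p_y, p_x) ≈ 9.02°.

≈ 19°N, 9°E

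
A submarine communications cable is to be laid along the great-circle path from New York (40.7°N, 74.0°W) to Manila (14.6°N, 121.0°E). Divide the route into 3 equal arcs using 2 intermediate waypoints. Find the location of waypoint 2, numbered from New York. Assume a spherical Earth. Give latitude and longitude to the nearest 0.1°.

From cos δ = sin φ₁ sin φ₂ + cos φ₁ cos φ₂ cos Δλ, the central angle is δ ≈ 2.146 rad (123.0°).
Interpolate at f = 2/3 with slerp weights a = sin((1−f)δ)/sin δ ≈ 0.782, b = sin(fδ)/sin δ ≈ 1.180.
p = a·p₁ + b·p₂ ≈ (-0.425, 0.409, 0.807); φ = arcsin(p_z) ≈ 53.85°, λ = atan2(p_y, p_x) ≈ 136.07°.

≈ (53.8°N, 136.1°E)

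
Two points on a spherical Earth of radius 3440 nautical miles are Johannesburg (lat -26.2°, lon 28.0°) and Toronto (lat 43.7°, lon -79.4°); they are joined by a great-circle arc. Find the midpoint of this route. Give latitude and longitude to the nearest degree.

The haversine formula gives a central angle δ ≈ 2.093 rad (119.9°) between the endpoints.
Interpolate at f = 1/2 with slerp weights a = sin((1−f)δ)/sin δ ≈ 0.999, b = sin(fδ)/sin δ ≈ 0.999.
p = a·p₁ + b·p₂ ≈ (0.924, -0.289, 0.249); φ = arcsin(p_z) ≈ 14.43°, λ = atan2(p_y, p_x) ≈ -17.37°.

≈ lat 14°, lon -17°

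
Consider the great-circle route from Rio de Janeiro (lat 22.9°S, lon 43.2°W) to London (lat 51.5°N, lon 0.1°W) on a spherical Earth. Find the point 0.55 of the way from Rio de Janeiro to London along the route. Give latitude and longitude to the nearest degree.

The haversine formula gives a central angle δ ≈ 1.456 rad (83.4°) between the endpoints.
Interpolate at f = 0.55 with slerp weights a = sin((1−f)δ)/sin δ ≈ 0.613, b = sin(fδ)/sin δ ≈ 0.723.
p = a·p₁ + b·p₂ ≈ (0.862, -0.388, 0.327); φ = arcsin(p_z) ≈ 19.08°, λ = atan2(p_y, p_x) ≈ -24.22°.

≈ lat 19°N, lon 24°W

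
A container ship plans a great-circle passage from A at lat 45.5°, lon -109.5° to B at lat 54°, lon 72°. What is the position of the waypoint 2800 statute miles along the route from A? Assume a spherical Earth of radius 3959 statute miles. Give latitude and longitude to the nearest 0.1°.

≈ lat 86.0°, lon -117.8°

Convert each endpoint to a unit vector on the sphere (x = cos φ cos λ, y = cos φ sin λ, z = sin φ).
The central angle between the endpoints is δ = arccos(p₁·p₂) ≈ 1.405 rad (80.5°). The total great-circle distance is δ·R ≈ 1.405 × 3959 ≈ 5562 mi, so the target fraction is f = 2800/5562 ≈ 0.503.
Interpolate at f ≈ 0.503 with slerp weights a = sin((1−f)δ)/sin δ ≈ 0.651, b = sin(fδ)/sin δ ≈ 0.659.
p = a·p₁ + b·p₂ ≈ (-0.033, -0.062, 0.998); φ = arcsin(p_z) ≈ 85.98°, λ = atan2(p_y, p_x) ≈ -117.81°.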